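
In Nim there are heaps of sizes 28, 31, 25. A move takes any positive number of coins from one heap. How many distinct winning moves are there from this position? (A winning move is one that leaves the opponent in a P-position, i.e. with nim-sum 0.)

3

Write each in binary and XOR column by column:
  11100  (28)
  11111  (31)
  11001  (25)
  -----
  11010  (26)
The overall nim-sum is X = 26. A heap of size p has a winning move iff p XOR X < p (reduce it to p XOR X).
  28: 28 XOR 26 = 6 < 28 — winning move (to 6).
  31: 31 XOR 26 = 5 < 31 — winning move (to 5).
  25: 25 XOR 26 = 3 < 25 — winning move (to 3).
That gives 3 winning moves.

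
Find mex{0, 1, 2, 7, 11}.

3

The values 0, 1, 2 are all present; 3 is the first non-negative integer missing from the set.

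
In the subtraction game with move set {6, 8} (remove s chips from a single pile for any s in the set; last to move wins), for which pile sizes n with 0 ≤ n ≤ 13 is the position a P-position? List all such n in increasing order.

0, 1, 2, 3, 4, 5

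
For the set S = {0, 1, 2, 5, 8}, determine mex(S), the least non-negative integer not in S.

3

The values 0, 1, 2 are all present; 3 is the first non-negative integer missing from the set.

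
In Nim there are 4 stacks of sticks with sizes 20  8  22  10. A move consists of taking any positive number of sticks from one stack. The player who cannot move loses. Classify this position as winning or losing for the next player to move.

Losing position

Nim-sum: 20 ^ 8 ^ 22 ^ 10 = 0.
The nim-sum is 0, so this is a P-position: the player to move is in a losing position under optimal play.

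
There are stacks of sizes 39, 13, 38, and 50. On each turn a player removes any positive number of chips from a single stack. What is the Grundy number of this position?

62

Compute the nim-sum pairwise:
39 ^ 13 = 42
42 ^ 38 = 12
12 ^ 50 = 62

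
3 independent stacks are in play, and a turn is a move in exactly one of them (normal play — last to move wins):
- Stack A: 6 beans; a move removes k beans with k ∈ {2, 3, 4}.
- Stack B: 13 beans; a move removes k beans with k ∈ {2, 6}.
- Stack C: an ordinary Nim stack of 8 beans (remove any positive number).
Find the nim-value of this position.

8

Build the Grundy sequence for stack A with g(k) = mex{g(k−s) : s ∈ {2, 3, 4}, s ≤ k}:
g(0) = mex{} = 0
g(1) = mex{} = 0
g(2) = mex{0} = 1
g(3) = mex{0} = 1
g(4) = mex{0,1} = 2
g(5) = mex{0,1} = 2
g(6) = mex{1,2} = 0
So g(6) = 0.
Build the Grundy sequence for stack B with g(k) = mex{g(k−s) : s ∈ {2, 6}, s ≤ k}:
g(0) = mex{} = 0
g(1) = mex{} = 0
g(2) = mex{0} = 1
g(3) = mex{0} = 1
g(4) = mex{1} = 0
g(5) = mex{1} = 0
g(6) = mex{0} = 1
g(7) = mex{0} = 1
g(8) = mex{1} = 0
g(9) = mex{1} = 0
g(10) = mex{0} = 1
g(11) = mex{0} = 1
g(12) = mex{1} = 0
g(13) = mex{1} = 0
So g(13) = 0.
Stack C is a plain Nim stack of size 8, so its Grundy value is 8.
The value of a disjunctive sum is the nim-sum of the parts.
Combined value = 0 ⊕ 0 ⊕ 8 = 8.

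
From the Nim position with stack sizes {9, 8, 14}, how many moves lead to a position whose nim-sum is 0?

3

Nim-sum: 9 ⊕ 8 ⊕ 14 = 15.
The overall nim-sum is X = 15. A stack of size p has a winning move iff p XOR X < p (reduce it to p XOR X).
  9: 9 XOR 15 = 6 < 9 — winning move (to 6).
  8: 8 XOR 15 = 7 < 8 — winning move (to 7).
  14: 14 XOR 15 = 1 < 14 — winning move (to 1).
That gives 3 winning moves.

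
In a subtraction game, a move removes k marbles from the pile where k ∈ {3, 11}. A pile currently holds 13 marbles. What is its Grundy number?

Compute g(0), g(1), … for moves {3, 11}:
g(0) = mex{} = 0
g(1) = mex{} = 0
g(2) = mex{} = 0
g(3) = mex{0} = 1
g(4) = mex{0} = 1
g(5) = mex{0} = 1
g(6) = mex{1} = 0
g(7) = mex{1} = 0
g(8) = mex{1} = 0
g(9) = mex{0} = 1
g(10) = mex{0} = 1
g(11) = mex{0} = 1
g(12) = mex{0,1} = 2
g(13) = mex{0,1} = 2
So g(13) = 2.

2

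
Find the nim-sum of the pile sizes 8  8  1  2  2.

1

Write each in binary and XOR column by column:
  1000  (8)
  1000  (8)
  0001  (1)
  0010  (2)
  0010  (2)
  ----
  0001  (1)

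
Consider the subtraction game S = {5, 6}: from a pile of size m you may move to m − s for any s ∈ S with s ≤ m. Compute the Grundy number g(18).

1

Build the Grundy sequence with g(k) = mex{g(k−s) : s ∈ {5, 6}, s ≤ k}:
k:     0  1  2  3  4  5  6  7  8  9 10 11 12 13 14 15 16 17 18
g(k):  0  0  0  0  0  1  1  1  1  1  2  0  0  0  0  0  1  1  1
So g(18) = 1.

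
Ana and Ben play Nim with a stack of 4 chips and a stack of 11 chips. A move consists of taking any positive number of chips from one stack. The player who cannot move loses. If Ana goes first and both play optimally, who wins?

Ana wins

Nim-sum: 4 ⊕ 11 = 15.
The nim-sum is 15 ≠ 0, so this is an N-position: the player to move can win; Ana has a winning move.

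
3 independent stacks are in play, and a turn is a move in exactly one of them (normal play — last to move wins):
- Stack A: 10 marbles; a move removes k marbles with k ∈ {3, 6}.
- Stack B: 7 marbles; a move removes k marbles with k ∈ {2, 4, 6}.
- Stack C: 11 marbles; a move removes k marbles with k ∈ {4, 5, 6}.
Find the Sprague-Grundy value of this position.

3

For stack A, compute g(0), g(1), … with moves {3, 6}:
k:     0  1  2  3  4  5  6  7  8  9 10
g(k):  0  0  0  1  1  1  2  2  2  0  0
So g(10) = 0.
Grundy values for stack B (subtraction set {2, 4, 6}):
g(0) = mex{} = 0
g(1) = mex{} = 0
g(2) = mex{0} = 1
g(3) = mex{0} = 1
g(4) = mex{0,1} = 2
g(5) = mex{0,1} = 2
g(6) = mex{0,1,2} = 3
g(7) = mex{0,1,2} = 3
So g(7) = 3.
For stack C, compute g(0), g(1), … with moves {4, 5, 6}:
k:     0  1  2  3  4  5  6  7  8  9 10 11
g(k):  0  0  0  0  1  1  1  1  2  2  0  0
So g(11) = 0.
By the Sprague-Grundy theorem, the Grundy value of a sum of independent games is the XOR of the component values.
Combined value = 0 ⊕ 3 ⊕ 0 = 3.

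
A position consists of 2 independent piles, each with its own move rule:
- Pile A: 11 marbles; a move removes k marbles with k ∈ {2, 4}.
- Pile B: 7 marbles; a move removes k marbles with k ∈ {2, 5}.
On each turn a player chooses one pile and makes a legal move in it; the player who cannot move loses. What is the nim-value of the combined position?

2

For pile A, compute g(0), g(1), … with moves {2, 4}:
k:     0  1  2  3  4  5  6  7  8  9 10 11
g(k):  0  0  1  1  2  2  0  0  1  1  2  2
So g(11) = 2.
For pile B, compute g(0), g(1), … with moves {2, 5}:
k:     0  1  2  3  4  5  6  7
g(k):  0  0  1  1  0  2  1  0
So g(7) = 0.
By the Sprague-Grundy theorem, the Grundy value of a sum of independent games is the XOR of the component values.
Combined value = 2 ⊕ 0 = 2.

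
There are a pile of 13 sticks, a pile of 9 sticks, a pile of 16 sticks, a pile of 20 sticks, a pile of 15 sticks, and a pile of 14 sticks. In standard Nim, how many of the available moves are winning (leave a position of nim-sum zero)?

3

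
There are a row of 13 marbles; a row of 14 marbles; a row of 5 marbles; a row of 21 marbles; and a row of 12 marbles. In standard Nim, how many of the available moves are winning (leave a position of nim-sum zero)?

1

Nim-sum: 13 ^ 14 ^ 5 ^ 21 ^ 12 = 31.
The overall nim-sum is X = 31. A row of size p has a winning move iff p XOR X < p (reduce it to p XOR X).
  13: 13 XOR 31 = 18 ≥ 13 — no move.
  14: 14 XOR 31 = 17 ≥ 14 — no move.
  5: 5 XOR 31 = 26 ≥ 5 — no move.
  21: 21 XOR 31 = 10 < 21 — winning move (to 10).
  12: 12 XOR 31 = 19 ≥ 12 — no move.
That gives 1 winning move.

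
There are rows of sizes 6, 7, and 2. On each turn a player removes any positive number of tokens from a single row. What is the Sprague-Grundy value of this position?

3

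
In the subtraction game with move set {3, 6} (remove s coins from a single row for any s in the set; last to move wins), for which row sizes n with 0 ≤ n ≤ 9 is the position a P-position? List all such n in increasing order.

0, 1, 2, 9

Grundy values for subtraction set {3, 6}:
g(0) = mex{} = 0
g(1) = mex{} = 0
g(2) = mex{} = 0
g(3) = mex{0} = 1
g(4) = mex{0} = 1
g(5) = mex{0} = 1
g(6) = mex{0,1} = 2
g(7) = mex{0,1} = 2
g(8) = mex{0,1} = 2
g(9) = mex{1,2} = 0
The P-positions (g = 0) in 0..9 are 0, 1, 2, 9.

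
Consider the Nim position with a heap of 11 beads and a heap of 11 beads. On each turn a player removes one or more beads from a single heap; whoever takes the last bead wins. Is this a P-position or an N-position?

P-position

In binary:
  1011  (11)
  1011  (11)
  ----
  0000  (0)
The nim-sum is 0, so this is a P-position: the player to move is in a losing position under optimal play.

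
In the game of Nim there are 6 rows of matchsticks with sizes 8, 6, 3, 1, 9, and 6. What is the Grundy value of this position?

Compute the nim-sum pairwise:
8 XOR 6 = 14
14 XOR 3 = 13
13 XOR 1 = 12
12 XOR 9 = 5
5 XOR 6 = 3

3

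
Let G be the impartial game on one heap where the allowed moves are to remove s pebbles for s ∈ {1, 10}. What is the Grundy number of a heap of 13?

Grundy values for subtraction set {1, 10}:
g(0) = mex{} = 0
g(1) = mex{0} = 1
g(2) = mex{1} = 0
g(3) = mex{0} = 1
g(4) = mex{1} = 0
g(5) = mex{0} = 1
g(6) = mex{1} = 0
g(7) = mex{0} = 1
g(8) = mex{1} = 0
g(9) = mex{0} = 1
g(10) = mex{0,1} = 2
g(11) = mex{1,2} = 0
g(12) = mex{0} = 1
g(13) = mex{1} = 0
So g(13) = 0.

0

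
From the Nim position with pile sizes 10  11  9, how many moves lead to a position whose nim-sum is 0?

3

Nim-sum: 10 XOR 11 XOR 9 = 8.
The overall nim-sum is X = 8. A pile of size p has a winning move iff p XOR X < p (reduce it to p XOR X).
  10: 10 XOR 8 = 2 < 10 — winning move (to 2).
  11: 11 XOR 8 = 3 < 11 — winning move (to 3).
  9: 9 XOR 8 = 1 < 9 — winning move (to 1).
That gives 3 winning moves.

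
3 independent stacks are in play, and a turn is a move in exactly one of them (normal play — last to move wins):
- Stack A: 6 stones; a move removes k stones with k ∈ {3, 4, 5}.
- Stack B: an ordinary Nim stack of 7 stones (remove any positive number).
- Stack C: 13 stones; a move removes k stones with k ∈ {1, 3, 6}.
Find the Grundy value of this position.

5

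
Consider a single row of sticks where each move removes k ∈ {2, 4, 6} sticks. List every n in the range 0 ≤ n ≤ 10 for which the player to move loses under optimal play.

0, 1, 8, 9

Compute g(0), g(1), … for moves {2, 4, 6}:
k:     0  1  2  3  4  5  6  7  8  9 10
g(k):  0  0  1  1  2  2  3  3  0  0  1
The P-positions (g = 0) in 0..10 are 0, 1, 8, 9.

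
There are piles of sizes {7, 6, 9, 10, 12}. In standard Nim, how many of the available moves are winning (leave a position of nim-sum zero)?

3

Nim-sum: 7 XOR 6 XOR 9 XOR 10 XOR 12 = 14.
The overall nim-sum is X = 14. A pile of size p has a winning move iff p XOR X < p (reduce it to p XOR X).
  7: 7 XOR 14 = 9 ≥ 7 — no move.
  6: 6 XOR 14 = 8 ≥ 6 — no move.
  9: 9 XOR 14 = 7 < 9 — winning move (to 7).
  10: 10 XOR 14 = 4 < 10 — winning move (to 4).
  12: 12 XOR 14 = 2 < 12 — winning move (to 2).
That gives 3 winning moves.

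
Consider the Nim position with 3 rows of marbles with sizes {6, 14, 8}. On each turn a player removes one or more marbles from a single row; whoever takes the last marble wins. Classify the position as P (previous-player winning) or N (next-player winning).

P-position

Nim-sum: 6 XOR 14 XOR 8 = 0.
The nim-sum is 0, so this is a P-position: the player to move is in a losing position under optimal play.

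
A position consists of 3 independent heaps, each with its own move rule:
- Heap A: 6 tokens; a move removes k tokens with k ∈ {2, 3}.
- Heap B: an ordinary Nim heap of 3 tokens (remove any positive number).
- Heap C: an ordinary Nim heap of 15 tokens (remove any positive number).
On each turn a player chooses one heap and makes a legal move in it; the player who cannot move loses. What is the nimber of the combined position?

For heap A, compute g(0), g(1), … with moves {2, 3}:
k:     0  1  2  3  4  5  6
g(k):  0  0  1  1  2  0  0
So g(6) = 0.
Heap B is a plain Nim heap of size 3, so its Grundy value is 3.
Heap C is a plain Nim heap of size 15, so its Grundy value is 15.
By the Sprague-Grundy theorem, the Grundy value of a sum of independent games is the XOR of the component values.
Combined value = 0 XOR 3 XOR 15 = 12.

12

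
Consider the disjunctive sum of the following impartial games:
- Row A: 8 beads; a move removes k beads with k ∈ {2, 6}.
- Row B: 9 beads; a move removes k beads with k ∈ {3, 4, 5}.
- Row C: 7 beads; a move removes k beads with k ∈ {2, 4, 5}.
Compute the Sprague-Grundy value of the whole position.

0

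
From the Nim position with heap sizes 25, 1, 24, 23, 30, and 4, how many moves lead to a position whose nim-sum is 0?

Nim-sum: 25 ^ 1 ^ 24 ^ 23 ^ 30 ^ 4 = 13.
The overall nim-sum is X = 13. A heap of size p has a winning move iff p XOR X < p (reduce it to p XOR X).
  25: 25 XOR 13 = 20 < 25 — winning move (to 20).
  1: 1 XOR 13 = 12 ≥ 1 — no move.
  24: 24 XOR 13 = 21 < 24 — winning move (to 21).
  23: 23 XOR 13 = 26 ≥ 23 — no move.
  30: 30 XOR 13 = 19 < 30 — winning move (to 19).
  4: 4 XOR 13 = 9 ≥ 4 — no move.
That gives 3 winning moves.

3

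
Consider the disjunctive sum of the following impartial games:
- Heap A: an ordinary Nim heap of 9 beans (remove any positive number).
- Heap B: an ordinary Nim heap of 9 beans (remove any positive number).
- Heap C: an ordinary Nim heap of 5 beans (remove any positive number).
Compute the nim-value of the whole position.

5

Heap A is a plain Nim heap of size 9, so its Grundy value is 9.
Heap B is a plain Nim heap of size 9, so its Grundy value is 9.
Heap C is a plain Nim heap of size 5, so its Grundy value is 5.
The value of a disjunctive sum is the nim-sum of the parts.
Combined value = 9 XOR 9 XOR 5 = 5.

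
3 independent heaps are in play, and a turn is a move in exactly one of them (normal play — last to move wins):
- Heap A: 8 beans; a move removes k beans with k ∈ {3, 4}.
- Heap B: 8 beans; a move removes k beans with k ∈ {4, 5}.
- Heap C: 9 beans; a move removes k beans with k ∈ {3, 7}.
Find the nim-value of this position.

3

Build the Grundy sequence for heap A with g(k) = mex{g(k−s) : s ∈ {3, 4}, s ≤ k}:
k:     0  1  2  3  4  5  6  7  8
g(k):  0  0  0  1  1  1  2  0  0
So g(8) = 0.
Build the Grundy sequence for heap B with g(k) = mex{g(k−s) : s ∈ {4, 5}, s ≤ k}:
g(0) = mex{} = 0
g(1) = mex{} = 0
g(2) = mex{} = 0
g(3) = mex{} = 0
g(4) = mex{0} = 1
g(5) = mex{0} = 1
g(6) = mex{0} = 1
g(7) = mex{0} = 1
g(8) = mex{0,1} = 2
So g(8) = 2.
For heap C, compute g(0), g(1), … with moves {3, 7}:
k:     0  1  2  3  4  5  6  7  8  9
g(k):  0  0  0  1  1  1  0  2  2  1
So g(9) = 1.
The value of a disjunctive sum is the nim-sum of the parts.
Combined value = 0 XOR 2 XOR 1 = 3.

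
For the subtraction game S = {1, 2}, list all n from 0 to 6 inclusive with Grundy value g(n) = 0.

0, 3, 6

Grundy values for subtraction set {1, 2}:
g(0) = mex{} = 0
g(1) = mex{0} = 1
g(2) = mex{0,1} = 2
g(3) = mex{1,2} = 0
g(4) = mex{0,2} = 1
g(5) = mex{0,1} = 2
g(6) = mex{1,2} = 0
The P-positions (g = 0) in 0..6 are 0, 3, 6.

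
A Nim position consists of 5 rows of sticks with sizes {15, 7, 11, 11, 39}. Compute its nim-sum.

Nim-sum: 15 ^ 7 ^ 11 ^ 11 ^ 39 = 47.

47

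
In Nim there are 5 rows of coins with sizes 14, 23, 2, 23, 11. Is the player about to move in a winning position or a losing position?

Nim-sum: 14 ⊕ 23 ⊕ 2 ⊕ 23 ⊕ 11 = 7.
The nim-sum is 7 ≠ 0, so this is an N-position: the player to move can win.

Winning position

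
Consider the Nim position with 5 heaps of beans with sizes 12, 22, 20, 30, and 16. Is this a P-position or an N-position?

P-position

Bitwise XOR of the heap sizes:
  01100  (12)
  10110  (22)
  10100  (20)
  11110  (30)
  10000  (16)
  -----
  00000  (0)
The nim-sum is 0, so this is a P-position: the player to move is in a losing position under optimal play.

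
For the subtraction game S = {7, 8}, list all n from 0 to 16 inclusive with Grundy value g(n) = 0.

0, 1, 2, 3, 4, 5, 6, 15, 16

Grundy values for subtraction set {7, 8}:
k:     0  1  2  3  4  5  6  7  8  9 10 11 12 13 14 15 16
g(k):  0  0  0  0  0  0  0  1  1  1  1  1  1  1  2  0  0
The P-positions (g = 0) in 0..16 are 0, 1, 2, 3, 4, 5, 6, 15, 16.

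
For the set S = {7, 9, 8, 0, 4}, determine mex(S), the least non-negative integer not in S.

1

0 is in the set but 1 is not, so the mex is 1.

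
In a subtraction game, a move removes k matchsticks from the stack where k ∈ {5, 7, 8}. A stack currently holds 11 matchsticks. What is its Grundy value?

2

Build the Grundy sequence with g(k) = mex{g(k−s) : s ∈ {5, 7, 8}, s ≤ k}:
k:     0  1  2  3  4  5  6  7  8  9 10 11
g(k):  0  0  0  0  0  1  1  1  1  1  2  2
So g(11) = 2.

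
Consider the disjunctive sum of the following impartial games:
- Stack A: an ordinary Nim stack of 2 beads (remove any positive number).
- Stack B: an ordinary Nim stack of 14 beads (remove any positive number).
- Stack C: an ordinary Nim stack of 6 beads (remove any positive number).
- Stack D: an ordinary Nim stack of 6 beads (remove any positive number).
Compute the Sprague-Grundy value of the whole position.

Stack A is a plain Nim stack of size 2, so its Grundy value is 2.
Stack B is a plain Nim stack of size 14, so its Grundy value is 14.
Stack C is a plain Nim stack of size 6, so its Grundy value is 6.
Stack D is a plain Nim stack of size 6, so its Grundy value is 6.
By the Sprague-Grundy theorem, the Grundy value of a sum of independent games is the XOR of the component values.
Combined value = 2 ⊕ 14 ⊕ 6 ⊕ 6 = 12.

12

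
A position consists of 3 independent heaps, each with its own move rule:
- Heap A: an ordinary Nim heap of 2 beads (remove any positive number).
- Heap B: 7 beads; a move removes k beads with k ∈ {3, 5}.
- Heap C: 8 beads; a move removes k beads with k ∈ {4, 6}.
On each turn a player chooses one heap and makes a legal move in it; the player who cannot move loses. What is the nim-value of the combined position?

Heap A is a plain Nim heap of size 2, so its Grundy value is 2.
For heap B, compute g(0), g(1), … with moves {3, 5}:
k:     0  1  2  3  4  5  6  7
g(k):  0  0  0  1  1  1  2  2
So g(7) = 2.
Build the Grundy sequence for heap C with g(k) = mex{g(k−s) : s ∈ {4, 6}, s ≤ k}:
g(0) = mex{} = 0
g(1) = mex{} = 0
g(2) = mex{} = 0
g(3) = mex{} = 0
g(4) = mex{0} = 1
g(5) = mex{0} = 1
g(6) = mex{0} = 1
g(7) = mex{0} = 1
g(8) = mex{0,1} = 2
So g(8) = 2.
By the Sprague-Grundy theorem, the Grundy value of a sum of independent games is the XOR of the component values.
Combined value = 2 XOR 2 XOR 2 = 2.

2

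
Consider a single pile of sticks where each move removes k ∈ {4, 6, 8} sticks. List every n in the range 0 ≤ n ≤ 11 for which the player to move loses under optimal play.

Compute g(0), g(1), … for moves {4, 6, 8}:
k:     0  1  2  3  4  5  6  7  8  9 10 11
g(k):  0  0  0  0  1  1  1  1  2  2  2  2
The P-positions (g = 0) in 0..11 are 0, 1, 2, 3.

0, 1, 2, 3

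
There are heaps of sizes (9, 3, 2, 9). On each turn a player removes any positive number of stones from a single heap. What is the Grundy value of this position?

1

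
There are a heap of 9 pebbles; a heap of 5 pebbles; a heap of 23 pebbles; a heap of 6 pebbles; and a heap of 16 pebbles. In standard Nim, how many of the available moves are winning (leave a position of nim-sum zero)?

1

Compute the nim-sum pairwise:
9 XOR 5 = 12
12 XOR 23 = 27
27 XOR 6 = 29
29 XOR 16 = 13
The overall nim-sum is X = 13. A heap of size p has a winning move iff p XOR X < p (reduce it to p XOR X).
  9: 9 XOR 13 = 4 < 9 — winning move (to 4).
  5: 5 XOR 13 = 8 ≥ 5 — no move.
  23: 23 XOR 13 = 26 ≥ 23 — no move.
  6: 6 XOR 13 = 11 ≥ 6 — no move.
  16: 16 XOR 13 = 29 ≥ 16 — no move.
That gives 1 winning move.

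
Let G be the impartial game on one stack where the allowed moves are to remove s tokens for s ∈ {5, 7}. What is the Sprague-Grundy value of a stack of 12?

0

Compute g(0), g(1), … for moves {5, 7}:
g(0) = mex{} = 0
g(1) = mex{} = 0
g(2) = mex{} = 0
g(3) = mex{} = 0
g(4) = mex{} = 0
g(5) = mex{0} = 1
g(6) = mex{0} = 1
g(7) = mex{0} = 1
g(8) = mex{0} = 1
g(9) = mex{0} = 1
g(10) = mex{0,1} = 2
g(11) = mex{0,1} = 2
g(12) = mex{1} = 0
So g(12) = 0.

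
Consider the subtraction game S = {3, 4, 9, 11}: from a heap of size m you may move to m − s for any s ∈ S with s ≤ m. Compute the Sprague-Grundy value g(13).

2

Grundy values for subtraction set {3, 4, 9, 11}:
g(0) = mex{} = 0
g(1) = mex{} = 0
g(2) = mex{} = 0
g(3) = mex{0} = 1
g(4) = mex{0} = 1
g(5) = mex{0} = 1
g(6) = mex{0,1} = 2
g(7) = mex{1} = 0
g(8) = mex{1} = 0
g(9) = mex{0,1,2} = 3
g(10) = mex{0,2} = 1
g(11) = mex{0} = 1
g(12) = mex{0,1,3} = 2
g(13) = mex{0,1,3} = 2
So g(13) = 2.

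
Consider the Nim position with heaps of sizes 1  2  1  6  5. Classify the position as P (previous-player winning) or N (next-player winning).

In binary:
  001  (1)
  010  (2)
  001  (1)
  110  (6)
  101  (5)
  ---
  001  (1)
The nim-sum is 1 ≠ 0, so this is an N-position: the player to move can win.

N-position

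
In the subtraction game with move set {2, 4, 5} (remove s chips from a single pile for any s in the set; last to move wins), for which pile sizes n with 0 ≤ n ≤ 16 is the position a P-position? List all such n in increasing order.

0, 1, 7, 8, 14, 15

Compute g(0), g(1), … for moves {2, 4, 5}:
k:     0  1  2  3  4  5  6  7  8  9 10 11 12 13 14 15 16
g(k):  0  0  1  1  2  2  3  0  0  1  1  2  2  3  0  0  1
The P-positions (g = 0) in 0..16 are 0, 1, 7, 8, 14, 15.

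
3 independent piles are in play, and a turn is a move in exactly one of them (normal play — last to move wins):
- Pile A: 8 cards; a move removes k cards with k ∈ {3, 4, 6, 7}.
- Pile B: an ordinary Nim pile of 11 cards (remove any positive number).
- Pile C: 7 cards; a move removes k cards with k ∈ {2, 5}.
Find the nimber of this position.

Build the Grundy sequence for pile A with g(k) = mex{g(k−s) : s ∈ {3, 4, 6, 7}, s ≤ k}:
k:     0  1  2  3  4  5  6  7  8
g(k):  0  0  0  1  1  1  2  2  2
So g(8) = 2.
Pile B is a plain Nim pile of size 11, so its Grundy value is 11.
Build the Grundy sequence for pile C with g(k) = mex{g(k−s) : s ∈ {2, 5}, s ≤ k}:
g(0) = mex{} = 0
g(1) = mex{} = 0
g(2) = mex{0} = 1
g(3) = mex{0} = 1
g(4) = mex{1} = 0
g(5) = mex{0,1} = 2
g(6) = mex{0} = 1
g(7) = mex{1,2} = 0
So g(7) = 0.
By the Sprague-Grundy theorem, the Grundy value of a sum of independent games is the XOR of the component values.
Combined value = 2 XOR 11 XOR 0 = 9.

9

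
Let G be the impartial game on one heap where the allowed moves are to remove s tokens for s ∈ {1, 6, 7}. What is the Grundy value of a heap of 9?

Grundy values for subtraction set {1, 6, 7}:
g(0) = mex{} = 0
g(1) = mex{0} = 1
g(2) = mex{1} = 0
g(3) = mex{0} = 1
g(4) = mex{1} = 0
g(5) = mex{0} = 1
g(6) = mex{0,1} = 2
g(7) = mex{0,1,2} = 3
g(8) = mex{0,1,3} = 2
g(9) = mex{0,1,2} = 3
So g(9) = 3.

3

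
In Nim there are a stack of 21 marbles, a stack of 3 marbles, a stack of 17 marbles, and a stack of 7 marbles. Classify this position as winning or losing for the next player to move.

Losing position

Nim-sum: 21 ^ 3 ^ 17 ^ 7 = 0.
The nim-sum is 0, so this is a P-position: the player to move is in a losing position under optimal play.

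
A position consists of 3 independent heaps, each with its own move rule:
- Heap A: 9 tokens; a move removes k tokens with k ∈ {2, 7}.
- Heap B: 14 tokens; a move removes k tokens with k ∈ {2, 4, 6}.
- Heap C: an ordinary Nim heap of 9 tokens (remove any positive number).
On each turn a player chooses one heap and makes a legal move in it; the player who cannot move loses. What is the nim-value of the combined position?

10

For heap A, compute g(0), g(1), … with moves {2, 7}:
g(0) = mex{} = 0
g(1) = mex{} = 0
g(2) = mex{0} = 1
g(3) = mex{0} = 1
g(4) = mex{1} = 0
g(5) = mex{1} = 0
g(6) = mex{0} = 1
g(7) = mex{0} = 1
g(8) = mex{0,1} = 2
g(9) = mex{1} = 0
So g(9) = 0.
Build the Grundy sequence for heap B with g(k) = mex{g(k−s) : s ∈ {2, 4, 6}, s ≤ k}:
k:     0  1  2  3  4  5  6  7  8  9 10 11 12 13 14
g(k):  0  0  1  1  2  2  3  3  0  0  1  1  2  2  3
So g(14) = 3.
Heap C is a plain Nim heap of size 9, so its Grundy value is 9.
The value of a disjunctive sum is the nim-sum of the parts.
Combined value = 0 XOR 3 XOR 9 = 10.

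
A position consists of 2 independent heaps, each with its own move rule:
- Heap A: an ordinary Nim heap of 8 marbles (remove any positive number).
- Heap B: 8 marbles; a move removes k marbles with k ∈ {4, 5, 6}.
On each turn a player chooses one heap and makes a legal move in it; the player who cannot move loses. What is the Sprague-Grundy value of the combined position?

10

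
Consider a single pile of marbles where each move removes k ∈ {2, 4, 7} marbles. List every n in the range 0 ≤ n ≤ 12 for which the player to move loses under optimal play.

0, 1, 6, 9, 12

Grundy values for subtraction set {2, 4, 7}:
g(0) = mex{} = 0
g(1) = mex{} = 0
g(2) = mex{0} = 1
g(3) = mex{0} = 1
g(4) = mex{0,1} = 2
g(5) = mex{0,1} = 2
g(6) = mex{1,2} = 0
g(7) = mex{0,1,2} = 3
g(8) = mex{0,2} = 1
g(9) = mex{1,2,3} = 0
g(10) = mex{0,1} = 2
g(11) = mex{0,2,3} = 1
g(12) = mex{1,2} = 0
The P-positions (g = 0) in 0..12 are 0, 1, 6, 9, 12.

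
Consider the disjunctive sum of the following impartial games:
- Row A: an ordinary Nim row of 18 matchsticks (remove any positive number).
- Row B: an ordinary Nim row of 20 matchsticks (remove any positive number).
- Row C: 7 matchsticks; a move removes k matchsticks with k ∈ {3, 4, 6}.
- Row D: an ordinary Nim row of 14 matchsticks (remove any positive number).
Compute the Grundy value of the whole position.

Row A is a plain Nim row of size 18, so its Grundy value is 18.
Row B is a plain Nim row of size 20, so its Grundy value is 20.
Grundy values for row C (subtraction set {3, 4, 6}):
g(0) = mex{} = 0
g(1) = mex{} = 0
g(2) = mex{} = 0
g(3) = mex{0} = 1
g(4) = mex{0} = 1
g(5) = mex{0} = 1
g(6) = mex{0,1} = 2
g(7) = mex{0,1} = 2
So g(7) = 2.
Row D is a plain Nim row of size 14, so its Grundy value is 14.
By the Sprague-Grundy theorem, the Grundy value of a sum of independent games is the XOR of the component values.
Combined value = 18 ⊕ 20 ⊕ 2 ⊕ 14 = 10.

10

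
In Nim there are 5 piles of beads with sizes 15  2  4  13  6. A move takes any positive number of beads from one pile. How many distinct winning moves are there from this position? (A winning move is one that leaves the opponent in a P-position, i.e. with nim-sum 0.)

3

Compute the nim-sum pairwise:
15 XOR 2 = 13
13 XOR 4 = 9
9 XOR 13 = 4
4 XOR 6 = 2
The overall nim-sum is X = 2. A pile of size p has a winning move iff p XOR X < p (reduce it to p XOR X).
  15: 15 XOR 2 = 13 < 15 — winning move (to 13).
  2: 2 XOR 2 = 0 < 2 — winning move (to 0).
  4: 4 XOR 2 = 6 ≥ 4 — no move.
  13: 13 XOR 2 = 15 ≥ 13 — no move.
  6: 6 XOR 2 = 4 < 6 — winning move (to 4).
That gives 3 winning moves.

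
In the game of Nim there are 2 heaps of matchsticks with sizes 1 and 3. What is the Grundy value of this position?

2

Bitwise XOR of the heap sizes:
  01  (1)
  11  (3)
  --
  10  (2)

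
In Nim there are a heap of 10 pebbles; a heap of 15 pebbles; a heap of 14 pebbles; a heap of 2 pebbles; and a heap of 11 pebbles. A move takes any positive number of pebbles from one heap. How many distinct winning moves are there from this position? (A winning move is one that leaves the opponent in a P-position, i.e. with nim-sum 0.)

5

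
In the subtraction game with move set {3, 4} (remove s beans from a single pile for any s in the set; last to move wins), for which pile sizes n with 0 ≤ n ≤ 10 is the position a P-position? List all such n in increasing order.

0, 1, 2, 7, 8, 9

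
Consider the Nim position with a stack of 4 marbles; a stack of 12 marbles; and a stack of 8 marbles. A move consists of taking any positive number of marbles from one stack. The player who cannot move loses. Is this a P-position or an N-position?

In binary:
  0100  (4)
  1100  (12)
  1000  (8)
  ----
  0000  (0)
The nim-sum is 0, so this is a P-position: the player to move is in a losing position under optimal play.

P-position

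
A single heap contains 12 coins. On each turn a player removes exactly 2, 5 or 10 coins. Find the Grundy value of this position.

2

Grundy values for subtraction set {2, 5, 10}:
k:     0  1  2  3  4  5  6  7  8  9 10 11 12
g(k):  0  0  1  1  0  2  1  0  0  1  1  2  2
So g(12) = 2.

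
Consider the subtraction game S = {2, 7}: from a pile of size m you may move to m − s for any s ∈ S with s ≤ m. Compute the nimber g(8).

Compute g(0), g(1), … for moves {2, 7}:
g(0) = mex{} = 0
g(1) = mex{} = 0
g(2) = mex{0} = 1
g(3) = mex{0} = 1
g(4) = mex{1} = 0
g(5) = mex{1} = 0
g(6) = mex{0} = 1
g(7) = mex{0} = 1
g(8) = mex{0,1} = 2
So g(8) = 2.

2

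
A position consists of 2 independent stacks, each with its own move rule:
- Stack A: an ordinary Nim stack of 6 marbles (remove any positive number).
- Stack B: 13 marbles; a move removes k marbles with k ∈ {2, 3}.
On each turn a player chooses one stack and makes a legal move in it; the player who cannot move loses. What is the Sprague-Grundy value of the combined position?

Stack A is a plain Nim stack of size 6, so its Grundy value is 6.
Build the Grundy sequence for stack B with g(k) = mex{g(k−s) : s ∈ {2, 3}, s ≤ k}:
g(0) = mex{} = 0
g(1) = mex{} = 0
g(2) = mex{0} = 1
g(3) = mex{0} = 1
g(4) = mex{0,1} = 2
g(5) = mex{1} = 0
g(6) = mex{1,2} = 0
g(7) = mex{0,2} = 1
g(8) = mex{0} = 1
g(9) = mex{0,1} = 2
g(10) = mex{1} = 0
g(11) = mex{1,2} = 0
g(12) = mex{0,2} = 1
g(13) = mex{0} = 1
So g(13) = 1.
The value of a disjunctive sum is the nim-sum of the parts.
Combined value = 6 XOR 1 = 7.

7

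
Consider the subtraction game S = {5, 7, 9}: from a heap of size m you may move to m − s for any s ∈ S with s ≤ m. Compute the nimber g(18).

0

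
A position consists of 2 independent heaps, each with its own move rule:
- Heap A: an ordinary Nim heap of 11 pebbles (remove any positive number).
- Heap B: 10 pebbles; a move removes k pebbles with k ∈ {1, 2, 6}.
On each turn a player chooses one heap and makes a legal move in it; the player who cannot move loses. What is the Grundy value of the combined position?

11

Heap A is a plain Nim heap of size 11, so its Grundy value is 11.
Build the Grundy sequence for heap B with g(k) = mex{g(k−s) : s ∈ {1, 2, 6}, s ≤ k}:
g(0) = mex{} = 0
g(1) = mex{0} = 1
g(2) = mex{0,1} = 2
g(3) = mex{1,2} = 0
g(4) = mex{0,2} = 1
g(5) = mex{0,1} = 2
g(6) = mex{0,1,2} = 3
g(7) = mex{1,2,3} = 0
g(8) = mex{0,2,3} = 1
g(9) = mex{0,1} = 2
g(10) = mex{1,2} = 0
So g(10) = 0.
The value of a disjunctive sum is the nim-sum of the parts.
Combined value = 11 ⊕ 0 = 11.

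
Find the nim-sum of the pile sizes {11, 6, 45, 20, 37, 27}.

10

Bitwise XOR of the heap sizes:
  001011  (11)
  000110  (6)
  101101  (45)
  010100  (20)
  100101  (37)
  011011  (27)
  ------
  001010  (10)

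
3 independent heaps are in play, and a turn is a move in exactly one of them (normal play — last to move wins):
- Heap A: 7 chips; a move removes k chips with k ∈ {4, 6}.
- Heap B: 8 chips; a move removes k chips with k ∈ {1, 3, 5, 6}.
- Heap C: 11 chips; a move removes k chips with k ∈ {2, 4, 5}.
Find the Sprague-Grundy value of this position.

1

Build the Grundy sequence for heap A with g(k) = mex{g(k−s) : s ∈ {4, 6}, s ≤ k}:
k:     0  1  2  3  4  5  6  7
g(k):  0  0  0  0  1  1  1  1
So g(7) = 1.
Grundy values for heap B (subtraction set {1, 3, 5, 6}):
k:     0  1  2  3  4  5  6  7  8
g(k):  0  1  0  1  0  1  2  3  2
So g(8) = 2.
Grundy values for heap C (subtraction set {2, 4, 5}):
g(0) = mex{} = 0
g(1) = mex{} = 0
g(2) = mex{0} = 1
g(3) = mex{0} = 1
g(4) = mex{0,1} = 2
g(5) = mex{0,1} = 2
g(6) = mex{0,1,2} = 3
g(7) = mex{1,2} = 0
g(8) = mex{1,2,3} = 0
g(9) = mex{0,2} = 1
g(10) = mex{0,2,3} = 1
g(11) = mex{0,1,3} = 2
So g(11) = 2.
The value of a disjunctive sum is the nim-sum of the parts.
Combined value = 1 ⊕ 2 ⊕ 2 = 1.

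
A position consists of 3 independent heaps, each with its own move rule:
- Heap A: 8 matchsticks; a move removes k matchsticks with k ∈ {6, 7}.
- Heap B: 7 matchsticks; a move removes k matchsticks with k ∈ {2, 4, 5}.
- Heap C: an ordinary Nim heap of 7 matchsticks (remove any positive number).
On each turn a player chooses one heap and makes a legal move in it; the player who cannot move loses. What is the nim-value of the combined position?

Build the Grundy sequence for heap A with g(k) = mex{g(k−s) : s ∈ {6, 7}, s ≤ k}:
g(0) = mex{} = 0
g(1) = mex{} = 0
g(2) = mex{} = 0
g(3) = mex{} = 0
g(4) = mex{} = 0
g(5) = mex{} = 0
g(6) = mex{0} = 1
g(7) = mex{0} = 1
g(8) = mex{0} = 1
So g(8) = 1.
Build the Grundy sequence for heap B with g(k) = mex{g(k−s) : s ∈ {2, 4, 5}, s ≤ k}:
g(0) = mex{} = 0
g(1) = mex{} = 0
g(2) = mex{0} = 1
g(3) = mex{0} = 1
g(4) = mex{0,1} = 2
g(5) = mex{0,1} = 2
g(6) = mex{0,1,2} = 3
g(7) = mex{1,2} = 0
So g(7) = 0.
Heap C is a plain Nim heap of size 7, so its Grundy value is 7.
By the Sprague-Grundy theorem, the Grundy value of a sum of independent games is the XOR of the component values.
Combined value = 1 ⊕ 0 ⊕ 7 = 6.

6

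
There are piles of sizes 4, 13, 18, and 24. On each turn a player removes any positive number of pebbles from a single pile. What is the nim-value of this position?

Bitwise XOR of the heap sizes:
  00100  (4)
  01101  (13)
  10010  (18)
  11000  (24)
  -----
  00011  (3)

3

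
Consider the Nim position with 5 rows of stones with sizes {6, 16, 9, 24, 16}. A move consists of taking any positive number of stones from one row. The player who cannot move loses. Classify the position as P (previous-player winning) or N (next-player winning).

N-position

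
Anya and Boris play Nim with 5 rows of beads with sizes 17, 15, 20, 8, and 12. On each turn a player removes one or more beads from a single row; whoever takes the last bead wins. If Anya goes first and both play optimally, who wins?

Anya wins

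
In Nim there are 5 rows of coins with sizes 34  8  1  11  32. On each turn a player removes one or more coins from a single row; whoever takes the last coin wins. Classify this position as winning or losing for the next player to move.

Losing position

Nim-sum: 34 ⊕ 8 ⊕ 1 ⊕ 11 ⊕ 32 = 0.
The nim-sum is 0, so this is a P-position: the player to move is in a losing position under optimal play.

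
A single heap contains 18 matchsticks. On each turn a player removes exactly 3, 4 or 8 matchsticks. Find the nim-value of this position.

2

Compute g(0), g(1), … for moves {3, 4, 8}:
k:     0  1  2  3  4  5  6  7  8  9 10 11 12 13 14 15 16 17 18
g(k):  0  0  0  1  1  1  2  0  2  3  1  3  0  0  0  1  1  1  2
So g(18) = 2.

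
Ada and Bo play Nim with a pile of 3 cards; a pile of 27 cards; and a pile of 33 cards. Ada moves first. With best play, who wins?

In binary:
  000011  (3)
  011011  (27)
  100001  (33)
  ------
  111001  (57)
The nim-sum is 57 ≠ 0, so this is an N-position: the player to move can win; Ada has a winning move.

Ada wins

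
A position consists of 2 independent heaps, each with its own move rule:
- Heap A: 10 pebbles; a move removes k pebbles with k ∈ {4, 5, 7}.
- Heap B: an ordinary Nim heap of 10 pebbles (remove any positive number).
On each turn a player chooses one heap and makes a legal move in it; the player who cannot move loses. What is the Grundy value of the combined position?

8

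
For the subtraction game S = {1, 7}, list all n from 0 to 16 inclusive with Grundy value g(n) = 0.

0, 2, 4, 6, 8, 10, 12, 14, 16

Grundy values for subtraction set {1, 7}:
k:     0  1  2  3  4  5  6  7  8  9 10 11 12 13 14 15 16
g(k):  0  1  0  1  0  1  0  1  0  1  0  1  0  1  0  1  0
The P-positions (g = 0) in 0..16 are 0, 2, 4, 6, 8, 10, 12, 14, 16.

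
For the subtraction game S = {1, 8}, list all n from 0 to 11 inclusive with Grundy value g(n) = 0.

0, 2, 4, 6, 9, 11

Build the Grundy sequence with g(k) = mex{g(k−s) : s ∈ {1, 8}, s ≤ k}:
g(0) = mex{} = 0
g(1) = mex{0} = 1
g(2) = mex{1} = 0
g(3) = mex{0} = 1
g(4) = mex{1} = 0
g(5) = mex{0} = 1
g(6) = mex{1} = 0
g(7) = mex{0} = 1
g(8) = mex{0,1} = 2
g(9) = mex{1,2} = 0
g(10) = mex{0} = 1
g(11) = mex{1} = 0
The P-positions (g = 0) in 0..11 are 0, 2, 4, 6, 9, 11.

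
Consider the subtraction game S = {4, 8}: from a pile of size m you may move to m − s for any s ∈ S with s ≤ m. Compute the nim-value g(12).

0

Grundy values for subtraction set {4, 8}:
g(0) = mex{} = 0
g(1) = mex{} = 0
g(2) = mex{} = 0
g(3) = mex{} = 0
g(4) = mex{0} = 1
g(5) = mex{0} = 1
g(6) = mex{0} = 1
g(7) = mex{0} = 1
g(8) = mex{0,1} = 2
g(9) = mex{0,1} = 2
g(10) = mex{0,1} = 2
g(11) = mex{0,1} = 2
g(12) = mex{1,2} = 0
So g(12) = 0.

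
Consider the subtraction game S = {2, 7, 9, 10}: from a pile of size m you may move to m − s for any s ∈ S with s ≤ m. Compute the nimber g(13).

2

Grundy values for subtraction set {2, 7, 9, 10}:
g(0) = mex{} = 0
g(1) = mex{} = 0
g(2) = mex{0} = 1
g(3) = mex{0} = 1
g(4) = mex{1} = 0
g(5) = mex{1} = 0
g(6) = mex{0} = 1
g(7) = mex{0} = 1
g(8) = mex{0,1} = 2
g(9) = mex{0,1} = 2
g(10) = mex{0,1,2} = 3
g(11) = mex{0,1,2} = 3
g(12) = mex{0,1,3} = 2
g(13) = mex{0,1,3} = 2
So g(13) = 2.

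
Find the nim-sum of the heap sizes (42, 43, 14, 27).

20

Nim-sum: 42 XOR 43 XOR 14 XOR 27 = 20.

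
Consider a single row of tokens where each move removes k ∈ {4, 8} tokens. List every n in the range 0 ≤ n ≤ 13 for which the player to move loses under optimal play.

Grundy values for subtraction set {4, 8}:
g(0) = mex{} = 0
g(1) = mex{} = 0
g(2) = mex{} = 0
g(3) = mex{} = 0
g(4) = mex{0} = 1
g(5) = mex{0} = 1
g(6) = mex{0} = 1
g(7) = mex{0} = 1
g(8) = mex{0,1} = 2
g(9) = mex{0,1} = 2
g(10) = mex{0,1} = 2
g(11) = mex{0,1} = 2
g(12) = mex{1,2} = 0
g(13) = mex{1,2} = 0
The P-positions (g = 0) in 0..13 are 0, 1, 2, 3, 12, 13.

0, 1, 2, 3, 12, 13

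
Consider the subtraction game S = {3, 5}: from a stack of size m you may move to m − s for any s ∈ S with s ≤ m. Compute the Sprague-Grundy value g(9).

Compute g(0), g(1), … for moves {3, 5}:
g(0) = mex{} = 0
g(1) = mex{} = 0
g(2) = mex{} = 0
g(3) = mex{0} = 1
g(4) = mex{0} = 1
g(5) = mex{0} = 1
g(6) = mex{0,1} = 2
g(7) = mex{0,1} = 2
g(8) = mex{1} = 0
g(9) = mex{1,2} = 0
So g(9) = 0.

0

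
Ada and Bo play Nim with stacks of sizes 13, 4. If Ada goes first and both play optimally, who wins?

Ada wins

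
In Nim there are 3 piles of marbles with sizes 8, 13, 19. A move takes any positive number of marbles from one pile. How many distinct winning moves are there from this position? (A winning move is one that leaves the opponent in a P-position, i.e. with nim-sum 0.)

1

Write each in binary and XOR column by column:
  01000  (8)
  01101  (13)
  10011  (19)
  -----
  10110  (22)
The overall nim-sum is X = 22. A pile of size p has a winning move iff p XOR X < p (reduce it to p XOR X).
  8: 8 XOR 22 = 30 ≥ 8 — no move.
  13: 13 XOR 22 = 27 ≥ 13 — no move.
  19: 19 XOR 22 = 5 < 19 — winning move (to 5).
That gives 1 winning move.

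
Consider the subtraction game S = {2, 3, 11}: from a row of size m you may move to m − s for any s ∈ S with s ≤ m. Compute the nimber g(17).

Compute g(0), g(1), … for moves {2, 3, 11}:
k:     0  1  2  3  4  5  6  7  8  9 10 11 12 13 14 15 16 17
g(k):  0  0  1  1  2  0  0  1  1  2  0  3  1  2  0  0  1  1
So g(17) = 1.

1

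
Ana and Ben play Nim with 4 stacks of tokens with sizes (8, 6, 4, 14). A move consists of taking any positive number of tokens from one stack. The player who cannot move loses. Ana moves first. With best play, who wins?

Ana wins

Nim-sum: 8 XOR 6 XOR 4 XOR 14 = 4.
The nim-sum is 4 ≠ 0, so this is an N-position: the player to move can win; Ana has a winning move.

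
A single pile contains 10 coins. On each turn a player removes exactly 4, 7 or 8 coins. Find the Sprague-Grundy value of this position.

2

Build the Grundy sequence with g(k) = mex{g(k−s) : s ∈ {4, 7, 8}, s ≤ k}:
k:     0  1  2  3  4  5  6  7  8  9 10
g(k):  0  0  0  0  1  1  1  1  2  2  2
So g(10) = 2.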